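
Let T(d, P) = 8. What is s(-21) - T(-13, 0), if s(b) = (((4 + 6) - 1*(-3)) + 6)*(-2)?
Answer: -46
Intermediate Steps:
s(b) = -38 (s(b) = ((10 + 3) + 6)*(-2) = (13 + 6)*(-2) = 19*(-2) = -38)
s(-21) - T(-13, 0) = -38 - 1*8 = -38 - 8 = -46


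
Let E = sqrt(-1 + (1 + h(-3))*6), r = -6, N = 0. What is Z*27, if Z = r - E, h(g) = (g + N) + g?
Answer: -162 - 27*I*sqrt(31) ≈ -162.0 - 150.33*I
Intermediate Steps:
h(g) = 2*g (h(g) = (g + 0) + g = g + g = 2*g)
E = I*sqrt(31) (E = sqrt(-1 + (1 + 2*(-3))*6) = sqrt(-1 + (1 - 6)*6) = sqrt(-1 - 5*6) = sqrt(-1 - 30) = sqrt(-31) = I*sqrt(31) ≈ 5.5678*I)
Z = -6 - I*sqrt(31) ≈ -6.0 - 5.5678*I
Z*27 = (-6 - I*sqrt(31))*27 = -162 - 27*I*sqrt(31)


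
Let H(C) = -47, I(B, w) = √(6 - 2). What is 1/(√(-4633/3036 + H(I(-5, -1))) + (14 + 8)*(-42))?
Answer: -2805264/2592211261 - 10*I*√4472787/2592211261 ≈ -0.0010822 - 8.1587e-6*I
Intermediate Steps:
I(B, w) = 2 (I(B, w) = √4 = 2)
1/(√(-4633/3036 + H(I(-5, -1))) + (14 + 8)*(-42)) = 1/(√(-4633/3036 - 47) + (14 + 8)*(-42)) = 1/(√(-4633*1/3036 - 47) + 22*(-42)) = 1/(√(-4633/3036 - 47) - 924) = 1/(√(-147325/3036) - 924) = 1/(5*I*√4472787/1518 - 924) = 1/(-924 + 5*I*√4472787/1518)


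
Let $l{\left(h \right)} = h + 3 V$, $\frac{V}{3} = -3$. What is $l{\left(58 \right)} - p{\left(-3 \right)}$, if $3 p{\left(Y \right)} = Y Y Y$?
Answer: $40$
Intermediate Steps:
$V = -9$ ($V = 3 \left(-3\right) = -9$)
$l{\left(h \right)} = -27 + h$ ($l{\left(h \right)} = h + 3 \left(-9\right) = h - 27 = -27 + h$)
$p{\left(Y \right)} = \frac{Y^{3}}{3}$ ($p{\left(Y \right)} = \frac{Y Y Y}{3} = \frac{Y^{2} Y}{3} = \frac{Y^{3}}{3}$)
$l{\left(58 \right)} - p{\left(-3 \right)} = \left(-27 + 58\right) - \frac{\left(-3\right)^{3}}{3} = 31 - \frac{1}{3} \left(-27\right) = 31 - -9 = 31 + 9 = 40$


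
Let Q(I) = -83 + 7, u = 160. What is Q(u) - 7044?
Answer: -7120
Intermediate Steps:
Q(I) = -76
Q(u) - 7044 = -76 - 7044 = -7120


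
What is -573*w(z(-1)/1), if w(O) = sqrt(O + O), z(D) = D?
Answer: -573*I*sqrt(2) ≈ -810.34*I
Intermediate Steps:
w(O) = sqrt(2)*sqrt(O) (w(O) = sqrt(2*O) = sqrt(2)*sqrt(O))
-573*w(z(-1)/1) = -573*sqrt(2)*sqrt(-1/1) = -573*sqrt(2)*sqrt(-1*1) = -573*sqrt(2)*sqrt(-1) = -573*sqrt(2)*I = -573*I*sqrt(2)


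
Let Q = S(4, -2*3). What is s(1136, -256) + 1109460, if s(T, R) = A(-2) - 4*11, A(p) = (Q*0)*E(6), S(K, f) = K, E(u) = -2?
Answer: 1109416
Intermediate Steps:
Q = 4
A(p) = 0 (A(p) = (4*0)*(-2) = 0*(-2) = 0)
s(T, R) = -44 (s(T, R) = 0 - 4*11 = 0 - 44 = -44)
s(1136, -256) + 1109460 = -44 + 1109460 = 1109416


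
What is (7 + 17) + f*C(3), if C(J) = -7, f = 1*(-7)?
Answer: 73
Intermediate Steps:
f = -7
(7 + 17) + f*C(3) = (7 + 17) - 7*(-7) = 24 + 49 = 73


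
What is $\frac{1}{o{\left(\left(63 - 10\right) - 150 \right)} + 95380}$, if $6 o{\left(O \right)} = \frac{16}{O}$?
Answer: $\frac{291}{27755572} \approx 1.0484 \cdot 10^{-5}$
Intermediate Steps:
$o{\left(O \right)} = \frac{8}{3 O}$ ($o{\left(O \right)} = \frac{16 \frac{1}{O}}{6} = \frac{8}{3 O}$)
$\frac{1}{o{\left(\left(63 - 10\right) - 150 \right)} + 95380} = \frac{1}{\frac{8}{3 \left(\left(63 - 10\right) - 150\right)} + 95380} = \frac{1}{\frac{8}{3 \left(53 - 150\right)} + 95380} = \frac{1}{\frac{8}{3 \left(-97\right)} + 95380} = \frac{1}{\frac{8}{3} \left(- \frac{1}{97}\right) + 95380} = \frac{1}{- \frac{8}{291} + 95380} = \frac{1}{\frac{27755572}{291}} = \frac{291}{27755572}$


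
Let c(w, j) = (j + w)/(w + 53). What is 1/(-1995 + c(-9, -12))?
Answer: -44/87801 ≈ -0.00050113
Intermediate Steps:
c(w, j) = (j + w)/(53 + w)
1/(-1995 + c(-9, -12)) = 1/(-1995 + (-12 - 9)/(53 - 9)) = 1/(-1995 - 21/44) = 1/(-87801/44) = -44/87801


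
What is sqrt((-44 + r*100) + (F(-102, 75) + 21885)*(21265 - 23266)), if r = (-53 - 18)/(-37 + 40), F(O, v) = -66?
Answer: I*sqrt(392960067)/3 ≈ 6607.7*I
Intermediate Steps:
r = -71/3 ≈ -23.667
sqrt((-44 + r*100) + (F(-102, 75) + 21885)*(21265 - 23266)) = sqrt((-44 - 71/3*100) + (-66 + 21885)*(21265 - 23266)) = sqrt((-44 - 7100/3) + 21819*(-2001)) = sqrt(-7232/3 - 43659819) = sqrt(-130986689/3) = I*sqrt(392960067)/3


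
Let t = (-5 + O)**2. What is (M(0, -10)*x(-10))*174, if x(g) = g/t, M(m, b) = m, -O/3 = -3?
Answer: 0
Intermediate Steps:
O = 9 (O = -3*(-3) = 9)
t = 16 (t = (-5 + 9)**2 = 4**2 = 16)
x(g) = g/16
(M(0, -10)*x(-10))*174 = (0*((1/16)*(-10)))*174 = (0*(-5/8))*174 = 0*174 = 0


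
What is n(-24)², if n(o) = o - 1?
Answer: 625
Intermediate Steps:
n(o) = -1 + o
n(-24)² = (-1 - 24)² = (-25)² = 625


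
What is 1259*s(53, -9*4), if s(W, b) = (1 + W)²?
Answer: 3671244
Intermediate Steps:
1259*s(53, -9*4) = 1259*(1 + 53)² = 1259*54² = 1259*2916 = 3671244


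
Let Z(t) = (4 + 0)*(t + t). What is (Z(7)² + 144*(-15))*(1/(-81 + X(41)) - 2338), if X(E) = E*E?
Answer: -228188739/100 ≈ -2.2819e+6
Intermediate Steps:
Z(t) = 8*t (Z(t) = 4*(2*t) = 8*t)
X(E) = E²
(Z(7)² + 144*(-15))*(1/(-81 + X(41)) - 2338) = ((8*7)² + 144*(-15))*(1/(-81 + 41²) - 2338) = (56² - 2160)*(1/(-81 + 1681) - 2338) = (3136 - 2160)*(1/1600 - 2338) = 976*(1/1600 - 2338) = 976*(-3740799/1600) = -228188739/100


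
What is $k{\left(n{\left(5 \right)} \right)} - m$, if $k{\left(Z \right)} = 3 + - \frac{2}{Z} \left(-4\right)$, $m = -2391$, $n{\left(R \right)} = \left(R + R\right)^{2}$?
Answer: $\frac{59852}{25} \approx 2394.1$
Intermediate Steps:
$n{\left(R \right)} = 4 R^{2}$ ($n{\left(R \right)} = \left(2 R\right)^{2} = 4 R^{2}$)
$k{\left(Z \right)} = 3 + \frac{8}{Z}$
$k{\left(n{\left(5 \right)} \right)} - m = \left(3 + \frac{8}{4 \cdot 5^{2}}\right) - -2391 = \left(3 + \frac{8}{4 \cdot 25}\right) + 2391 = \left(3 + \frac{8}{100}\right) + 2391 = \left(3 + 8 \cdot \frac{1}{100}\right) + 2391 = \left(3 + \frac{2}{25}\right) + 2391 = \frac{77}{25} + 2391 = \frac{59852}{25}$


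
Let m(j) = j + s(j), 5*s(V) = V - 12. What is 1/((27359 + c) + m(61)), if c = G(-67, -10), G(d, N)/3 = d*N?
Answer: 5/147199 ≈ 3.3968e-5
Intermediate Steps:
s(V) = -12/5 + V/5 (s(V) = (V - 12)/5 = (-12 + V)/5 = -12/5 + V/5)
G(d, N) = 3*N*d (G(d, N) = 3*(d*N) = 3*(N*d) = 3*N*d)
m(j) = -12/5 + 6*j/5 (m(j) = j + (-12/5 + j/5) = -12/5 + 6*j/5)
c = 2010 (c = 3*(-10)*(-67) = 2010)
1/((27359 + c) + m(61)) = 1/((27359 + 2010) + (-12/5 + (6/5)*61)) = 1/(29369 + (-12/5 + 366/5)) = 1/(29369 + 354/5) = 1/(147199/5) = 5/147199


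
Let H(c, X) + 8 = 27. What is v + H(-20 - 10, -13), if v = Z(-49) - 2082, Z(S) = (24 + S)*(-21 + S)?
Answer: -313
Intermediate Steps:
H(c, X) = 19 (H(c, X) = -8 + 27 = 19)
Z(S) = (-21 + S)*(24 + S)
v = -332 (v = (-504 + (-49)² + 3*(-49)) - 2082 = (-504 + 2401 - 147) - 2082 = 1750 - 2082 = -332)
v + H(-20 - 10, -13) = -332 + 19 = -313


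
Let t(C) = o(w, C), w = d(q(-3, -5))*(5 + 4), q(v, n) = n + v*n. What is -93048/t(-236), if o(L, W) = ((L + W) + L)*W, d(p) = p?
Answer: -11631/1652 ≈ -7.0406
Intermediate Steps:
q(v, n) = n + n*v
w = 90 (w = (-5*(1 - 3))*(5 + 4) = -5*(-2)*9 = 10*9 = 90)
o(L, W) = W*(W + 2*L) (o(L, W) = (W + 2*L)*W = W*(W + 2*L))
t(C) = C*(180 + C) (t(C) = C*(C + 2*90) = C*(C + 180) = C*(180 + C))
-93048/t(-236) = -93048*(-1/(236*(180 - 236))) = -93048/((-236*(-56))) = -93048/13216 = -93048*1/13216 = -11631/1652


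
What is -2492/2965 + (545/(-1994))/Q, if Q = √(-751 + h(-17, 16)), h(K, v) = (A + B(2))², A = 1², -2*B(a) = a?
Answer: -2492/2965 + 545*I*√751/1497494 ≈ -0.84047 + 0.0099736*I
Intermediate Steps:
B(a) = -a/2
A = 1
h(K, v) = 0 (h(K, v) = (1 - ½*2)² = (1 - 1)² = 0² = 0)
Q = I*√751 (Q = √(-751 + 0) = √(-751) = I*√751 ≈ 27.404*I)
-2492/2965 + (545/(-1994))/Q = -2492/2965 + (545/(-1994))/((I*√751)) = -2492*1/2965 + (545*(-1/1994))*(-I*√751/751) = -2492/2965 - (-545)*I*√751/1497494 = -2492/2965 + 545*I*√751/1497494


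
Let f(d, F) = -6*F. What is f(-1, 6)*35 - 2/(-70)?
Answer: -44099/35 ≈ -1260.0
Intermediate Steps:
f(-1, 6)*35 - 2/(-70) = -6*6*35 - 2/(-70) = -36*35 - 2*(-1/70) = -1260 + 1/35 = -44099/35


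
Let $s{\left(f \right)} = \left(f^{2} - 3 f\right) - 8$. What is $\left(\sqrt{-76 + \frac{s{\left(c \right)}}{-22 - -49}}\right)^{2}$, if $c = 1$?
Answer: $- \frac{2062}{27} \approx -76.37$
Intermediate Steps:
$s{\left(f \right)} = -8 + f^{2} - 3 f$
$\left(\sqrt{-76 + \frac{s{\left(c \right)}}{-22 - -49}}\right)^{2} = \left(\sqrt{-76 + \frac{-8 + 1^{2} - 3}{-22 - -49}}\right)^{2} = \left(\sqrt{-76 + \frac{-8 + 1 - 3}{-22 + 49}}\right)^{2} = \left(\sqrt{-76 - \frac{10}{27}}\right)^{2} = \left(\sqrt{- \frac{2062}{27}}\right)^{2} = \left(\frac{i \sqrt{6186}}{9}\right)^{2} = - \frac{2062}{27}$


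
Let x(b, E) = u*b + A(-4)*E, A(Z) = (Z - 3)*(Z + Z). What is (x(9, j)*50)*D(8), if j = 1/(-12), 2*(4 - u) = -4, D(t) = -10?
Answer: -74000/3 ≈ -24667.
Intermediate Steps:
u = 6 (u = 4 - ½*(-4) = 4 + 2 = 6)
A(Z) = 2*Z*(-3 + Z) (A(Z) = (-3 + Z)*(2*Z) = 2*Z*(-3 + Z))
j = -1/12 ≈ -0.083333
x(b, E) = 6*b + 56*E (x(b, E) = 6*b + (2*(-4)*(-3 - 4))*E = 6*b + (2*(-4)*(-7))*E = 6*b + 56*E)
(x(9, j)*50)*D(8) = ((6*9 + 56*(-1/12))*50)*(-10) = ((54 - 14/3)*50)*(-10) = ((148/3)*50)*(-10) = (7400/3)*(-10) = -74000/3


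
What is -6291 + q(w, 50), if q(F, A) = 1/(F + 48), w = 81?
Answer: -811538/129 ≈ -6291.0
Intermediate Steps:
q(F, A) = 1/(48 + F)
-6291 + q(w, 50) = -6291 + 1/(48 + 81) = -6291 + 1/129 = -811538/129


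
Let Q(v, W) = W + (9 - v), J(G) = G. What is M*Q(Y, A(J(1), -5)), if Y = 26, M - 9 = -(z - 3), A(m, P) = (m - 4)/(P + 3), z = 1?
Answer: -341/2 ≈ -170.50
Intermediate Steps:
A(m, P) = (-4 + m)/(3 + P)
M = 11 (M = 9 - (1 - 3) = 9 - 1*(-2) = 9 + 2 = 11)
Q(v, W) = 9 + W - v
M*Q(Y, A(J(1), -5)) = 11*(9 + (-4 + 1)/(3 - 5) - 1*26) = 11*(9 - 3/(-2) - 26) = 11*(9 - ½*(-3) - 26) = 11*(9 + 3/2 - 26) = 11*(-31/2) = -341/2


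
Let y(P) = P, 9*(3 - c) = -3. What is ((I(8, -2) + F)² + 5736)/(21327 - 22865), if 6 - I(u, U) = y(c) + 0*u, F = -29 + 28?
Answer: -51649/13842 ≈ -3.7313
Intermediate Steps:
c = 10/3 (c = 3 - ⅑*(-3) = 3 + ⅓ = 10/3 ≈ 3.3333)
F = -1
I(u, U) = 8/3 (I(u, U) = 6 - (10/3 + 0*u) = 6 - (10/3 + 0) = 6 - 1*10/3 = 6 - 10/3 = 8/3)
((I(8, -2) + F)² + 5736)/(21327 - 22865) = ((8/3 - 1)² + 5736)/(21327 - 22865) = ((5/3)² + 5736)/(-1538) = (25/9 + 5736)*(-1/1538) = (51649/9)*(-1/1538) = -51649/13842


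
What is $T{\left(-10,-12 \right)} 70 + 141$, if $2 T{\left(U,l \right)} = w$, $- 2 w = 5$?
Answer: $\frac{107}{2} \approx 53.5$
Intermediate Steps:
$w = - \frac{5}{2}$ ($w = \left(- \frac{1}{2}\right) 5 = - \frac{5}{2} \approx -2.5$)
$T{\left(U,l \right)} = - \frac{5}{4}$ ($T{\left(U,l \right)} = \frac{1}{2} \left(- \frac{5}{2}\right) = - \frac{5}{4}$)
$T{\left(-10,-12 \right)} 70 + 141 = \left(- \frac{5}{4}\right) 70 + 141 = - \frac{175}{2} + 141 = \frac{107}{2}$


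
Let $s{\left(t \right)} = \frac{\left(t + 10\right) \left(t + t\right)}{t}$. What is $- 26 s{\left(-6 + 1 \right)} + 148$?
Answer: $-112$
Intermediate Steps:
$s{\left(t \right)} = 20 + 2 t$ ($s{\left(t \right)} = \frac{\left(10 + t\right) 2 t}{t} = \frac{2 t \left(10 + t\right)}{t} = 20 + 2 t$)
$- 26 s{\left(-6 + 1 \right)} + 148 = - 26 \left(20 + 2 \left(-6 + 1\right)\right) + 148 = - 26 \left(20 + 2 \left(-5\right)\right) + 148 = - 26 \left(20 - 10\right) + 148 = \left(-26\right) 10 + 148 = -260 + 148 = -112$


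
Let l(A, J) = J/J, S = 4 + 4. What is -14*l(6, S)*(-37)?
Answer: 518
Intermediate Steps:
S = 8
l(A, J) = 1
-14*l(6, S)*(-37) = -14*1*(-37) = -14*(-37) = 518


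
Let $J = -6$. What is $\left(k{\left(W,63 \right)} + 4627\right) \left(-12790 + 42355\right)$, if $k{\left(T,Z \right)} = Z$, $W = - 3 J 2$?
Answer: $138659850$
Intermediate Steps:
$W = 36$ ($W = \left(-3\right) \left(-6\right) 2 = 18 \cdot 2 = 36$)
$\left(k{\left(W,63 \right)} + 4627\right) \left(-12790 + 42355\right) = \left(63 + 4627\right) \left(-12790 + 42355\right) = 4690 \cdot 29565 = 138659850$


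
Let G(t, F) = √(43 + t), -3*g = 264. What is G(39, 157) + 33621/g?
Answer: -33621/88 + √82 ≈ -373.00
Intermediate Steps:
g = -88 (g = -⅓*264 = -88)
G(39, 157) + 33621/g = √(43 + 39) + 33621/(-88) = √82 + 33621*(-1/88) = √82 - 33621/88 = -33621/88 + √82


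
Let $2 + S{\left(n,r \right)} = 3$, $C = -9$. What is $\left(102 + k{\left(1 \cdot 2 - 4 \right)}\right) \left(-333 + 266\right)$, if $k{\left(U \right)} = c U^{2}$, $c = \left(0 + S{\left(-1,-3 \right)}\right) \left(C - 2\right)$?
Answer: $-3886$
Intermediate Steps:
$S{\left(n,r \right)} = 1$ ($S{\left(n,r \right)} = -2 + 3 = 1$)
$c = -11$ ($c = \left(0 + 1\right) \left(-9 - 2\right) = 1 \left(-11\right) = -11$)
$k{\left(U \right)} = - 11 U^{2}$
$\left(102 + k{\left(1 \cdot 2 - 4 \right)}\right) \left(-333 + 266\right) = \left(102 - 11 \left(1 \cdot 2 - 4\right)^{2}\right) \left(-333 + 266\right) = \left(102 - 11 \left(2 - 4\right)^{2}\right) \left(-67\right) = \left(102 - 11 \left(-2\right)^{2}\right) \left(-67\right) = \left(102 - 44\right) \left(-67\right) = 58 \left(-67\right) = -3886$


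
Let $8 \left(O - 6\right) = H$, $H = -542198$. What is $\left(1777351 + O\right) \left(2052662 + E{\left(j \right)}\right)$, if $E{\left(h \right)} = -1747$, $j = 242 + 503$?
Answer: $\frac{14024831521035}{4} \approx 3.5062 \cdot 10^{12}$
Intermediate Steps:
$j = 745$
$O = - \frac{271075}{4}$ ($O = 6 + \frac{1}{8} \left(-542198\right) = 6 - \frac{271099}{4} = - \frac{271075}{4} \approx -67769.0$)
$\left(1777351 + O\right) \left(2052662 + E{\left(j \right)}\right) = \left(1777351 - \frac{271075}{4}\right) \left(2052662 - 1747\right) = \frac{6838329}{4} \cdot 2050915 = \frac{14024831521035}{4}$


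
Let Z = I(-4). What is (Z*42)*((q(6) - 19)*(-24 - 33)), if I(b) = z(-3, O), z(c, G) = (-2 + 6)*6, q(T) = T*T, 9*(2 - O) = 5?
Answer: -976752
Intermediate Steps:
O = 13/9 (O = 2 - ⅑*5 = 2 - 5/9 = 13/9 ≈ 1.4444)
q(T) = T²
z(c, G) = 24 (z(c, G) = 4*6 = 24)
I(b) = 24
Z = 24
(Z*42)*((q(6) - 19)*(-24 - 33)) = (24*42)*((6² - 19)*(-24 - 33)) = 1008*((36 - 19)*(-57)) = 1008*(17*(-57)) = 1008*(-969) = -976752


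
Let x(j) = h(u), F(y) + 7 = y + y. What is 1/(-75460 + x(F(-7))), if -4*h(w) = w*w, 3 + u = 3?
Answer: -1/75460 ≈ -1.3252e-5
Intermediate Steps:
F(y) = -7 + 2*y (F(y) = -7 + (y + y) = -7 + 2*y)
u = 0 (u = -3 + 3 = 0)
h(w) = -w²/4 (h(w) = -w*w/4 = -w²/4)
x(j) = 0 (x(j) = -¼*0² = -¼*0 = 0)
1/(-75460 + x(F(-7))) = 1/(-75460 + 0) = 1/(-75460) = -1/75460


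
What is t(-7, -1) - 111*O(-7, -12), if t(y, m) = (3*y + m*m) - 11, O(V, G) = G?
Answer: 1301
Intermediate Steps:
t(y, m) = -11 + m² + 3*y (t(y, m) = (3*y + m²) - 11 = (m² + 3*y) - 11 = -11 + m² + 3*y)
t(-7, -1) - 111*O(-7, -12) = (-11 + (-1)² + 3*(-7)) - 111*(-12) = (-11 + 1 - 21) + 1332 = -31 + 1332 = 1301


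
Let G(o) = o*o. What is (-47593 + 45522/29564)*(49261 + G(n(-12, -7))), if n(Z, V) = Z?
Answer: -34756267555825/14782 ≈ -2.3513e+9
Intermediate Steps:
G(o) = o**2
(-47593 + 45522/29564)*(49261 + G(n(-12, -7))) = (-47593 + 45522/29564)*(49261 + (-12)**2) = (-47593 + 45522*(1/29564))*(49261 + 144) = (-47593 + 22761/14782)*49405 = -703496965/14782*49405 = -34756267555825/14782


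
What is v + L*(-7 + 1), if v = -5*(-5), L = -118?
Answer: 733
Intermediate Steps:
v = 25
v + L*(-7 + 1) = 25 - 118*(-7 + 1) = 25 - 118*(-6) = 25 + 708 = 733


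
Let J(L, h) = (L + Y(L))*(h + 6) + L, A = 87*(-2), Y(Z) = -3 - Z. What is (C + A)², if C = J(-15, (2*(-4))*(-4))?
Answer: 91809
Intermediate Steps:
A = -174
J(L, h) = -18 + L - 3*h (J(L, h) = (L + (-3 - L))*(h + 6) + L = -3*(6 + h) + L = (-18 - 3*h) + L = -18 + L - 3*h)
C = -129 (C = -18 - 15 - 3*2*(-4)*(-4) = -18 - 15 - (-24)*(-4) = -18 - 15 - 3*32 = -18 - 15 - 96 = -129)
(C + A)² = (-129 - 174)² = (-303)² = 91809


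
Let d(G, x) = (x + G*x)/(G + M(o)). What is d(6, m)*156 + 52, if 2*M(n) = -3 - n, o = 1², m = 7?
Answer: 1963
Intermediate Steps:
o = 1
M(n) = -3/2 - n/2 (M(n) = (-3 - n)/2 = -3/2 - n/2)
d(G, x) = (x + G*x)/(-2 + G) (d(G, x) = (x + G*x)/(G + (-3/2 - ½*1)) = (x + G*x)/(G + (-3/2 - ½)) = (x + G*x)/(G - 2) = (x + G*x)/(-2 + G))
d(6, m)*156 + 52 = (7*(1 + 6)/(-2 + 6))*156 + 52 = (7*7/4)*156 + 52 = (7*(¼)*7)*156 + 52 = (49/4)*156 + 52 = 1911 + 52 = 1963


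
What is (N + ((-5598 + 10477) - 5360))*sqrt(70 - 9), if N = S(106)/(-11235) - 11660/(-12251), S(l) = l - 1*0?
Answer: -66075131291*sqrt(61)/137639985 ≈ -3749.4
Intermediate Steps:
S(l) = l (S(l) = l + 0 = l)
N = 129701494/137639985 (N = 106/(-11235) - 11660/(-12251) = 106*(-1/11235) - 11660*(-1/12251) = -106/11235 + 11660/12251 = 129701494/137639985 ≈ 0.94232)
(N + ((-5598 + 10477) - 5360))*sqrt(70 - 9) = (129701494/137639985 + ((-5598 + 10477) - 5360))*sqrt(70 - 9) = (129701494/137639985 + (4879 - 5360))*sqrt(61) = (129701494/137639985 - 481)*sqrt(61) = -66075131291*sqrt(61)/137639985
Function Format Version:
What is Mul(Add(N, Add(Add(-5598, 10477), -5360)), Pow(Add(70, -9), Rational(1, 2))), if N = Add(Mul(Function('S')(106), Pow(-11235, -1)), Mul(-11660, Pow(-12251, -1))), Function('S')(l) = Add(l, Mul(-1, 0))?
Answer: Mul(Rational(-66075131291, 137639985), Pow(61, Rational(1, 2))) ≈ -3749.4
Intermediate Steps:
Function('S')(l) = l (Function('S')(l) = Add(l, 0) = l)
N = Rational(129701494, 137639985) (N = Add(Mul(106, Pow(-11235, -1)), Mul(-11660, Pow(-12251, -1))) = Add(Mul(106, Rational(-1, 11235)), Mul(-11660, Rational(-1, 12251))) = Add(Rational(-106, 11235), Rational(11660, 12251)) = Rational(129701494, 137639985) ≈ 0.94232)
Mul(Add(N, Add(Add(-5598, 10477), -5360)), Pow(Add(70, -9), Rational(1, 2))) = Mul(Add(Rational(129701494, 137639985), Add(Add(-5598, 10477), -5360)), Pow(Add(70, -9), Rational(1, 2))) = Mul(Add(Rational(129701494, 137639985), Add(4879, -5360)), Pow(61, Rational(1, 2))) = Mul(Add(Rational(129701494, 137639985), -481), Pow(61, Rational(1, 2))) = Mul(Rational(-66075131291, 137639985), Pow(61, Rational(1, 2)))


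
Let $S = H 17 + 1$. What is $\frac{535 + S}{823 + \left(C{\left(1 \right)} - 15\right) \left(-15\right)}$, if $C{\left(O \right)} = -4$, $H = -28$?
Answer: $\frac{15}{277} \approx 0.054152$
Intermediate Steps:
$S = -475$ ($S = \left(-28\right) 17 + 1 = -476 + 1 = -475$)
$\frac{535 + S}{823 + \left(C{\left(1 \right)} - 15\right) \left(-15\right)} = \frac{535 - 475}{823 + \left(-4 - 15\right) \left(-15\right)} = \frac{60}{823 - -285} = \frac{60}{823 + 285} = \frac{60}{1108} = 60 \cdot \frac{1}{1108} = \frac{15}{277}$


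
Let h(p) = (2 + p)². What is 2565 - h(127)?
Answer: -14076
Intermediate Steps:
2565 - h(127) = 2565 - (2 + 127)² = 2565 - 1*129² = 2565 - 1*16641 = 2565 - 16641 = -14076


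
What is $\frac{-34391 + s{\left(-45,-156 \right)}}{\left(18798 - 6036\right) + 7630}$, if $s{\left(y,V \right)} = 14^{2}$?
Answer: $- \frac{34195}{20392} \approx -1.6769$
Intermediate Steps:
$s{\left(y,V \right)} = 196$
$\frac{-34391 + s{\left(-45,-156 \right)}}{\left(18798 - 6036\right) + 7630} = \frac{-34391 + 196}{\left(18798 - 6036\right) + 7630} = - \frac{34195}{12762 + 7630} = - \frac{34195}{20392}$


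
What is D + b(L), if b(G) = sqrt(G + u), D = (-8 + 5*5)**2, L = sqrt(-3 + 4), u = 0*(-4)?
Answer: 290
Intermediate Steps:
u = 0
L = 1 (L = sqrt(1) = 1)
D = 289 (D = (-8 + 25)**2 = 17**2 = 289)
b(G) = sqrt(G) (b(G) = sqrt(G + 0) = sqrt(G))
D + b(L) = 289 + sqrt(1) = 289 + 1 = 290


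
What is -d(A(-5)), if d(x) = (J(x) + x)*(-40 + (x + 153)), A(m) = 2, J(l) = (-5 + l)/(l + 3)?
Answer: -161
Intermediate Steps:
J(l) = (-5 + l)/(3 + l)
d(x) = (113 + x)*(x + (-5 + x)/(3 + x)) (d(x) = ((-5 + x)/(3 + x) + x)*(-40 + (x + 153)) = (x + (-5 + x)/(3 + x))*(-40 + (153 + x)) = (x + (-5 + x)/(3 + x))*(113 + x) = (113 + x)*(x + (-5 + x)/(3 + x)))
-d(A(-5)) = -(-565 + 2³ + 117*2² + 447*2)/(3 + 2) = -(-565 + 8 + 117*4 + 894)/5 = -(-565 + 8 + 468 + 894)/5 = -805/5 = -1*161 = -161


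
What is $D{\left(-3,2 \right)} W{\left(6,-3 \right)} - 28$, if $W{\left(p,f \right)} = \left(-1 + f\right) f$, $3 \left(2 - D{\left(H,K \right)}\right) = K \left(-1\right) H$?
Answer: $-28$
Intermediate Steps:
$D{\left(H,K \right)} = 2 + \frac{H K}{3}$ ($D{\left(H,K \right)} = 2 - \frac{K \left(-1\right) H}{3} = 2 - \frac{- K H}{3} = 2 - \frac{\left(-1\right) H K}{3} = 2 + \frac{H K}{3}$)
$W{\left(p,f \right)} = f \left(-1 + f\right)$
$D{\left(-3,2 \right)} W{\left(6,-3 \right)} - 28 = \left(2 + \frac{1}{3} \left(-3\right) 2\right) \left(- 3 \left(-1 - 3\right)\right) - 28 = \left(2 - 2\right) \left(\left(-3\right) \left(-4\right)\right) - 28 = 0 \cdot 12 - 28 = 0 - 28 = -28$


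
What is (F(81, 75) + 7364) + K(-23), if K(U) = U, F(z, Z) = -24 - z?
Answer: 7236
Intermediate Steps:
(F(81, 75) + 7364) + K(-23) = ((-24 - 1*81) + 7364) - 23 = ((-24 - 81) + 7364) - 23 = (-105 + 7364) - 23 = 7259 - 23 = 7236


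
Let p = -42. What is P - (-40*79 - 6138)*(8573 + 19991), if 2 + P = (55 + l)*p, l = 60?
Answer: 265583240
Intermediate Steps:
P = -4832 (P = -2 + (55 + 60)*(-42) = -2 + 115*(-42) = -2 - 4830 = -4832)
P - (-40*79 - 6138)*(8573 + 19991) = -4832 - (-40*79 - 6138)*(8573 + 19991) = -4832 - (-3160 - 6138)*28564 = -4832 - (-9298)*28564 = -4832 - 1*(-265588072) = -4832 + 265588072 = 265583240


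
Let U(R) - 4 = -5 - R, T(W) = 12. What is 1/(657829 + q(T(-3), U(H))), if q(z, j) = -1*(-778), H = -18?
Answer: 1/658607 ≈ 1.5184e-6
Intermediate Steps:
U(R) = -1 - R (U(R) = 4 + (-5 - R) = -1 - R)
q(z, j) = 778
1/(657829 + q(T(-3), U(H))) = 1/(657829 + 778) = 1/658607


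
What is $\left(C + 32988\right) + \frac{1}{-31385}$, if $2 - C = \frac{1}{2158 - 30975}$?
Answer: $\frac{29836866772118}{904421545} \approx 32990.0$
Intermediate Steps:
$C = \frac{57635}{28817}$ ($C = 2 - \frac{1}{2158 - 30975} = 2 - \frac{1}{-28817} = 2 - - \frac{1}{28817} = 2 + \frac{1}{28817} = \frac{57635}{28817} \approx 2.0$)
$\left(C + 32988\right) + \frac{1}{-31385} = \left(\frac{57635}{28817} + 32988\right) + \frac{1}{-31385} = \frac{950672831}{28817} - \frac{1}{31385} = \frac{29836866772118}{904421545}$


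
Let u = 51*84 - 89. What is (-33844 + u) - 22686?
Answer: -52335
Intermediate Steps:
u = 4195 (u = 4284 - 89 = 4195)
(-33844 + u) - 22686 = (-33844 + 4195) - 22686 = -29649 - 22686 = -52335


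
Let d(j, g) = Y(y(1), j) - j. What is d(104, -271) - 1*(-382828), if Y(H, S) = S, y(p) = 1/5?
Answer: 382828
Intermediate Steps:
y(p) = ⅕
d(j, g) = 0 (d(j, g) = j - j = 0)
d(104, -271) - 1*(-382828) = 0 - 1*(-382828) = 0 + 382828 = 382828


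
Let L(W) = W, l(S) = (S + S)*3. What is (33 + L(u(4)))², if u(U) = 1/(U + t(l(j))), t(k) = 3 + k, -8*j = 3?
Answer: 398161/361 ≈ 1102.9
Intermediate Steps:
j = -3/8 (j = -⅛*3 = -3/8 ≈ -0.37500)
l(S) = 6*S (l(S) = (2*S)*3 = 6*S)
u(U) = 1/(¾ + U) (u(U) = 1/(U + (3 + 6*(-3/8))) = 1/(U + (3 - 9/4)) = 1/(U + ¾) = 1/(¾ + U))
(33 + L(u(4)))² = (33 + 4/(3 + 4*4))² = (33 + 4/(3 + 16))² = (33 + 4/19)² = (631/19)² = 398161/361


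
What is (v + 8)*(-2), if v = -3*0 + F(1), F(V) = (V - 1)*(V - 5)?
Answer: -16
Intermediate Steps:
F(V) = (-1 + V)*(-5 + V)
v = 0 (v = -3*0 + (5 + 1² - 6*1) = 0 + (5 + 1 - 6) = 0 + 0 = 0)
(v + 8)*(-2) = (0 + 8)*(-2) = 8*(-2) = -16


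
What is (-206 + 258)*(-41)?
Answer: -2132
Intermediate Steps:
(-206 + 258)*(-41) = 52*(-41) = -2132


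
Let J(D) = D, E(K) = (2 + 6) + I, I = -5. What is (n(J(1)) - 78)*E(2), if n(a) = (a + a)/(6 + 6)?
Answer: -467/2 ≈ -233.50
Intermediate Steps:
E(K) = 3 (E(K) = (2 + 6) - 5 = 8 - 5 = 3)
n(a) = a/6 (n(a) = (2*a)/12 = (2*a)*(1/12) = a/6)
(n(J(1)) - 78)*E(2) = ((⅙)*1 - 78)*3 = (⅙ - 78)*3 = -467/6*3 = -467/2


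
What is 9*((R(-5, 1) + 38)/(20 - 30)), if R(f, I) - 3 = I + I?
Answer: -387/10 ≈ -38.700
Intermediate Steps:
R(f, I) = 3 + 2*I (R(f, I) = 3 + (I + I) = 3 + 2*I)
9*((R(-5, 1) + 38)/(20 - 30)) = 9*(((3 + 2*1) + 38)/(20 - 30)) = 9*(((3 + 2) + 38)/(-10)) = 9*((5 + 38)*(-1/10)) = 9*(43*(-1/10)) = 9*(-43/10) = -387/10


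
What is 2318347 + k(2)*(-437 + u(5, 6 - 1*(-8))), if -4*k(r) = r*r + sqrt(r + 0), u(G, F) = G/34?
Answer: 78838651/34 + 14853*sqrt(2)/136 ≈ 2.3189e+6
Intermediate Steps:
u(G, F) = G/34 (u(G, F) = G*(1/34) = G/34)
k(r) = -sqrt(r)/4 - r**2/4 (k(r) = -(r*r + sqrt(r + 0))/4 = -(r**2 + sqrt(r))/4 = -(sqrt(r) + r**2)/4 = -sqrt(r)/4 - r**2/4)
2318347 + k(2)*(-437 + u(5, 6 - 1*(-8))) = 2318347 + (-sqrt(2)/4 - 1/4*2**2)*(-437 + (1/34)*5) = 2318347 + (-sqrt(2)/4 - 1/4*4)*(-437 + 5/34) = 2318347 + (-sqrt(2)/4 - 1)*(-14853/34) = 2318347 + (-1 - sqrt(2)/4)*(-14853/34) = 2318347 + (14853/34 + 14853*sqrt(2)/136) = 78838651/34 + 14853*sqrt(2)/136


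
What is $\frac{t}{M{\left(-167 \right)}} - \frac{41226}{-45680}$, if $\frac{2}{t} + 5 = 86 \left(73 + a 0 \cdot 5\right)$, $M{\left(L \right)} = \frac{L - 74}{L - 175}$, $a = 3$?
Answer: $\frac{3464245741}{3836594680} \approx 0.90295$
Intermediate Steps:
$M{\left(L \right)} = \frac{-74 + L}{-175 + L}$
$t = \frac{2}{6273}$ ($t = \frac{2}{-5 + 86 \left(73 + 3 \cdot 0 \cdot 5\right)} = \frac{2}{-5 + 86 \left(73 + 0 \cdot 5\right)} = \frac{2}{-5 + 86 \left(73 + 0\right)} = \frac{2}{-5 + 86 \cdot 73} = \frac{2}{-5 + 6278} = \frac{2}{6273} \approx 0.00031883$)
$\frac{t}{M{\left(-167 \right)}} - \frac{41226}{-45680} = \frac{2}{6273 \frac{-74 - 167}{-175 - 167}} - \frac{41226}{-45680} = \frac{2}{6273 \frac{1}{-342} \left(-241\right)} - - \frac{20613}{22840} = \frac{2}{6273 \left(\left(- \frac{1}{342}\right) \left(-241\right)\right)} + \frac{20613}{22840} = \frac{2}{6273 \cdot \frac{241}{342}} + \frac{20613}{22840} = \frac{2}{6273} \cdot \frac{342}{241} + \frac{20613}{22840} = \frac{76}{167977} + \frac{20613}{22840} = \frac{3464245741}{3836594680}$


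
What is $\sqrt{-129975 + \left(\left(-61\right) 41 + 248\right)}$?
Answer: $6 i \sqrt{3673} \approx 363.63 i$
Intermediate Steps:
$\sqrt{-129975 + \left(\left(-61\right) 41 + 248\right)} = \sqrt{-129975 + \left(-2501 + 248\right)} = \sqrt{-129975 - 2253} = \sqrt{-132228} = 6 i \sqrt{3673}$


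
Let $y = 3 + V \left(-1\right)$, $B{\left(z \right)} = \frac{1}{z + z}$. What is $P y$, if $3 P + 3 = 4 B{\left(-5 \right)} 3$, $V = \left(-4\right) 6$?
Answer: $- \frac{189}{5} \approx -37.8$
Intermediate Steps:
$B{\left(z \right)} = \frac{1}{2 z}$
$V = -24$
$y = 27$ ($y = 3 - -24 = 3 + 24 = 27$)
$P = - \frac{7}{5}$ ($P = -1 + \frac{4 \frac{1}{2 \left(-5\right)} 3}{3} = -1 + \frac{4 \cdot \frac{1}{2} \left(- \frac{1}{5}\right) 3}{3} = -1 + \frac{4 \left(- \frac{1}{10}\right) 3}{3} = -1 + \frac{\left(- \frac{2}{5}\right) 3}{3} = -1 + \frac{1}{3} \left(- \frac{6}{5}\right) = -1 - \frac{2}{5} = - \frac{7}{5} \approx -1.4$)
$P y = \left(- \frac{7}{5}\right) 27 = - \frac{189}{5}$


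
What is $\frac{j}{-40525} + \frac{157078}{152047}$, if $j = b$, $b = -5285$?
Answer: $\frac{1433830869}{1232340935} \approx 1.1635$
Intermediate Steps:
$j = -5285$
$\frac{j}{-40525} + \frac{157078}{152047} = - \frac{5285}{-40525} + \frac{157078}{152047} = \left(-5285\right) \left(- \frac{1}{40525}\right) + 157078 \cdot \frac{1}{152047} = \frac{1057}{8105} + \frac{157078}{152047} = \frac{1433830869}{1232340935}$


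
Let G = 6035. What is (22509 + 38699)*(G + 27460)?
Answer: 2050161960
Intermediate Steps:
(22509 + 38699)*(G + 27460) = (22509 + 38699)*(6035 + 27460) = 61208*33495 = 2050161960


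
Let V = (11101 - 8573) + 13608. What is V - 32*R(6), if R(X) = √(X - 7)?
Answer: 16136 - 32*I ≈ 16136.0 - 32.0*I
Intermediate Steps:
R(X) = √(-7 + X)
V = 16136 (V = 2528 + 13608 = 16136)
V - 32*R(6) = 16136 - 32*√(-7 + 6) = 16136 - 32*√(-1) = 16136 - 32*I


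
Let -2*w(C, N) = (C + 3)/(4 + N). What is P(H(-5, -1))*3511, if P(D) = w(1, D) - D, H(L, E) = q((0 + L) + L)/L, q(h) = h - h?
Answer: -3511/2 ≈ -1755.5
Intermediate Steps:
w(C, N) = -(3 + C)/(2*(4 + N)) (w(C, N) = -(C + 3)/(2*(4 + N)) = -(3 + C)/(2*(4 + N)))
q(h) = 0
H(L, E) = 0 (H(L, E) = 0/L = 0)
P(D) = -D - 2/(4 + D) (P(D) = (-3 - 1*1)/(2*(4 + D)) - D = (-3 - 1)/(2*(4 + D)) - D = (½)*(-4)/(4 + D) - D = -2/(4 + D) - D = -D - 2/(4 + D))
P(H(-5, -1))*3511 = ((-2 - 1*0*(4 + 0))/(4 + 0))*3511 = ((-2 - 1*0*4)/4)*3511 = ((-2 + 0)/4)*3511 = ((¼)*(-2))*3511 = -½*3511 = -3511/2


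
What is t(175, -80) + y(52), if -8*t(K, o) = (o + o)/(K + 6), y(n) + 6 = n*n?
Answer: 488358/181 ≈ 2698.1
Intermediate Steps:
y(n) = -6 + n² (y(n) = -6 + n*n = -6 + n²)
t(K, o) = -o/(4*(6 + K)) (t(K, o) = -(o + o)/(8*(K + 6)) = -2*o/(8*(6 + K)) = -o/(4*(6 + K)))
t(175, -80) + y(52) = -1*(-80)/(24 + 4*175) + (-6 + 52²) = -1*(-80)/(24 + 700) + (-6 + 2704) = -1*(-80)/724 + 2698 = -1*(-80)*1/724 + 2698 = 20/181 + 2698 = 488358/181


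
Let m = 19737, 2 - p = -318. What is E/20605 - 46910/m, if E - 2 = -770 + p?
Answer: -975422726/406680885 ≈ -2.3985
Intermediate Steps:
p = 320 (p = 2 - 1*(-318) = 2 + 318 = 320)
E = -448 (E = 2 + (-770 + 320) = 2 - 450 = -448)
E/20605 - 46910/m = -448/20605 - 46910/19737 = -975422726/406680885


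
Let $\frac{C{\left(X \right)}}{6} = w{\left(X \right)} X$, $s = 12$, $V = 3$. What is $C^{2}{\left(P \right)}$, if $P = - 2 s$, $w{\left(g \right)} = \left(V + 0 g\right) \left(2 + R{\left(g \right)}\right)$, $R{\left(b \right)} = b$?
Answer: $90326016$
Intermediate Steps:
$w{\left(g \right)} = 6 + 3 g$ ($w{\left(g \right)} = \left(3 + 0 g\right) \left(2 + g\right) = \left(3 + 0\right) \left(2 + g\right) = 3 \left(2 + g\right) = 6 + 3 g$)
$P = -24$ ($P = \left(-2\right) 12 = -24$)
$C{\left(X \right)} = 6 X \left(6 + 3 X\right)$ ($C{\left(X \right)} = 6 \left(6 + 3 X\right) X = 6 X \left(6 + 3 X\right)$)
$C^{2}{\left(P \right)} = \left(18 \left(-24\right) \left(2 - 24\right)\right)^{2} = \left(18 \left(-24\right) \left(-22\right)\right)^{2} = 9504^{2} = 90326016$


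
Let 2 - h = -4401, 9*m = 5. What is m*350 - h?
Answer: -37877/9 ≈ -4208.6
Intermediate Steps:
m = 5/9 (m = (⅑)*5 = 5/9 ≈ 0.55556)
h = 4403 (h = 2 - 1*(-4401) = 2 + 4401 = 4403)
m*350 - h = (5/9)*350 - 1*4403 = 1750/9 - 4403 = -37877/9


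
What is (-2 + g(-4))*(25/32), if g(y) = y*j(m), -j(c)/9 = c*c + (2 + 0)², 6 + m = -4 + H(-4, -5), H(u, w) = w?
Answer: 103025/16 ≈ 6439.1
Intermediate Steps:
m = -15 (m = -6 + (-4 - 5) = -6 - 9 = -15)
j(c) = -36 - 9*c² (j(c) = -9*(c*c + (2 + 0)²) = -9*(c² + 2²) = -9*(c² + 4) = -9*(4 + c²) = -36 - 9*c²)
g(y) = -2061*y (g(y) = y*(-36 - 9*(-15)²) = y*(-36 - 9*225) = y*(-36 - 2025) = y*(-2061) = -2061*y)
(-2 + g(-4))*(25/32) = (-2 - 2061*(-4))*(25/32) = (-2 + 8244)*(25*(1/32)) = 8242*(25/32) = 103025/16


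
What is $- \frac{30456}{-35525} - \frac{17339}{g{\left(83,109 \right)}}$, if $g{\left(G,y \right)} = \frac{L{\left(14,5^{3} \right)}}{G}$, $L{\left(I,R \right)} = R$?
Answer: $- \frac{2044861397}{177625} \approx -11512.0$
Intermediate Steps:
$g{\left(G,y \right)} = \frac{125}{G}$ ($g{\left(G,y \right)} = \frac{5^{3}}{G} = \frac{125}{G}$)
$- \frac{30456}{-35525} - \frac{17339}{g{\left(83,109 \right)}} = - \frac{30456}{-35525} - \frac{17339}{125 \cdot \frac{1}{83}} = \left(-30456\right) \left(- \frac{1}{35525}\right) - \frac{17339}{125 \cdot \frac{1}{83}} = \frac{30456}{35525} - \frac{17339}{\frac{125}{83}} = \frac{30456}{35525} - \frac{1439137}{125} = - \frac{2044861397}{177625}$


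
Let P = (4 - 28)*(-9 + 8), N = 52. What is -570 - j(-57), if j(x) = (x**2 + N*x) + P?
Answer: -879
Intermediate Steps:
P = 24 (P = -24*(-1) = 24)
j(x) = 24 + x**2 + 52*x (j(x) = (x**2 + 52*x) + 24 = 24 + x**2 + 52*x)
-570 - j(-57) = -570 - (24 + (-57)**2 + 52*(-57)) = -570 - (24 + 3249 - 2964) = -570 - 1*309 = -570 - 309 = -879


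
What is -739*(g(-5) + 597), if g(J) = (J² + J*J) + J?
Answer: -474438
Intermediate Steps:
g(J) = J + 2*J² (g(J) = (J² + J²) + J = 2*J² + J = J + 2*J²)
-739*(g(-5) + 597) = -739*(-5*(1 + 2*(-5)) + 597) = -739*(-5*(1 - 10) + 597) = -739*(-5*(-9) + 597) = -739*(45 + 597) = -739*642 = -474438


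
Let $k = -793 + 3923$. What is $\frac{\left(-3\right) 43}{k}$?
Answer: $- \frac{129}{3130} \approx -0.041214$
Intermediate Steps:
$k = 3130$
$\frac{\left(-3\right) 43}{k} = \frac{\left(-3\right) 43}{3130} = \left(-129\right) \frac{1}{3130} = - \frac{129}{3130}$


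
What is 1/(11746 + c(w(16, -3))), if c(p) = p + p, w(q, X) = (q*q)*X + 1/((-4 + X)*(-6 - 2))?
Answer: 28/285881 ≈ 9.7943e-5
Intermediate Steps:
w(q, X) = 1/(32 - 8*X) + X*q**2 (w(q, X) = q**2*X + 1/((-4 + X)*(-8)) = X*q**2 + 1/(32 - 8*X) = 1/(32 - 8*X) + X*q**2)
c(p) = 2*p
1/(11746 + c(w(16, -3))) = 1/(11746 + 2*((-1/8 + (-3)**2*16**2 - 4*(-3)*16**2)/(-4 - 3))) = 1/(11746 + 2*((-1/8 + 9*256 - 4*(-3)*256)/(-7))) = 1/(11746 + 2*(-(-1/8 + 2304 + 3072)/7)) = 1/(11746 + 2*(-1/7*43007/8)) = 1/(11746 + 2*(-43007/56)) = 1/(11746 - 43007/28) = 1/(285881/28) = 28/285881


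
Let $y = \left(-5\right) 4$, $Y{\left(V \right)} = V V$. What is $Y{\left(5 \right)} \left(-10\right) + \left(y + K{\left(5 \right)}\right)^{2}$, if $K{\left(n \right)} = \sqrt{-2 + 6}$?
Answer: $74$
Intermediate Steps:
$K{\left(n \right)} = 2$ ($K{\left(n \right)} = \sqrt{4} = 2$)
$Y{\left(V \right)} = V^{2}$
$y = -20$
$Y{\left(5 \right)} \left(-10\right) + \left(y + K{\left(5 \right)}\right)^{2} = 5^{2} \left(-10\right) + \left(-20 + 2\right)^{2} = 25 \left(-10\right) + \left(-18\right)^{2} = -250 + 324 = 74$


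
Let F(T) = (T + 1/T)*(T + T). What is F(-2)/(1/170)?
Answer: 1700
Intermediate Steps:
F(T) = 2*T*(T + 1/T) (F(T) = (T + 1/T)*(2*T) = 2*T*(T + 1/T))
F(-2)/(1/170) = (2 + 2*(-2)**2)/(1/170) = (2 + 2*4)/(1/170) = (2 + 8)*170 = 10*170 = 1700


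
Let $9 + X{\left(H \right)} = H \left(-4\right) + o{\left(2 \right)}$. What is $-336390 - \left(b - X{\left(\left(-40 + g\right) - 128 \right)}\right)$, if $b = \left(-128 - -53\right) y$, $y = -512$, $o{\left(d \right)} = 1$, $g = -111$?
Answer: $-373682$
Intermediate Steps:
$X{\left(H \right)} = -8 - 4 H$ ($X{\left(H \right)} = -9 + \left(H \left(-4\right) + 1\right) = -9 - \left(-1 + 4 H\right) = -8 - 4 H$)
$b = 38400$ ($b = \left(-128 - -53\right) \left(-512\right) = \left(-128 + 53\right) \left(-512\right) = \left(-75\right) \left(-512\right) = 38400$)
$-336390 - \left(b - X{\left(\left(-40 + g\right) - 128 \right)}\right) = -336390 - \left(38400 - \left(-8 - 4 \left(\left(-40 - 111\right) - 128\right)\right)\right) = -336390 - \left(38400 - \left(-8 - 4 \left(-151 - 128\right)\right)\right) = -336390 - \left(38400 - \left(-8 - -1116\right)\right) = -336390 - \left(38400 - \left(-8 + 1116\right)\right) = -336390 - \left(38400 - 1108\right) = -336390 - 37292 = -373682$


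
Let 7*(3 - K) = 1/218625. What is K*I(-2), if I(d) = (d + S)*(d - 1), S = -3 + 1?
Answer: 18364496/510125 ≈ 36.000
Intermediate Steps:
S = -2
I(d) = (-1 + d)*(-2 + d) (I(d) = (d - 2)*(d - 1) = (-2 + d)*(-1 + d) = (-1 + d)*(-2 + d))
K = 4591124/1530375 (K = 3 - 1/7/218625 = 3 - 1/7*1/218625 = 3 - 1/1530375 = 4591124/1530375 ≈ 3.0000)
K*I(-2) = 4591124*(2 + (-2)**2 - 3*(-2))/1530375 = 4591124*(2 + 4 + 6)/1530375 = (4591124/1530375)*12 = 18364496/510125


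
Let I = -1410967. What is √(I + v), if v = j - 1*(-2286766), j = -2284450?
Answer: I*√1408651 ≈ 1186.9*I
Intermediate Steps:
v = 2316 (v = -2284450 - 1*(-2286766) = -2284450 + 2286766 = 2316)
√(I + v) = √(-1410967 + 2316) = √(-1408651) = I*√1408651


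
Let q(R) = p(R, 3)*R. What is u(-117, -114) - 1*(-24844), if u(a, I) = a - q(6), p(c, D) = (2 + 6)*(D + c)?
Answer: 24295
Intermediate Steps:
p(c, D) = 8*D + 8*c (p(c, D) = 8*(D + c) = 8*D + 8*c)
q(R) = R*(24 + 8*R) (q(R) = (8*3 + 8*R)*R = (24 + 8*R)*R = R*(24 + 8*R))
u(a, I) = -432 + a (u(a, I) = a - 8*6*(3 + 6) = a - 8*6*9 = a - 1*432 = a - 432 = -432 + a)
u(-117, -114) - 1*(-24844) = (-432 - 117) - 1*(-24844) = -549 + 24844 = 24295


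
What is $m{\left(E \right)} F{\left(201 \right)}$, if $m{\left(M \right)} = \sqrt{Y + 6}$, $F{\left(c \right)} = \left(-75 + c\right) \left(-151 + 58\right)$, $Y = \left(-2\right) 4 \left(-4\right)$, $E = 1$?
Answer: $- 11718 \sqrt{38} \approx -72235.0$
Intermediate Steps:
$Y = 32$ ($Y = \left(-8\right) \left(-4\right) = 32$)
$F{\left(c \right)} = 6975 - 93 c$ ($F{\left(c \right)} = \left(-75 + c\right) \left(-93\right) = 6975 - 93 c$)
$m{\left(M \right)} = \sqrt{38}$ ($m{\left(M \right)} = \sqrt{32 + 6} = \sqrt{38}$)
$m{\left(E \right)} F{\left(201 \right)} = \sqrt{38} \left(6975 - 18693\right) = \sqrt{38} \left(-11718\right) = - 11718 \sqrt{38}$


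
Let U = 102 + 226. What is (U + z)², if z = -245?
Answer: 6889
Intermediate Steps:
U = 328
(U + z)² = (328 - 245)² = 83² = 6889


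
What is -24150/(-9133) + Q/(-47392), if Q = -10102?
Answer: 618389183/216415568 ≈ 2.8574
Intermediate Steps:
-24150/(-9133) + Q/(-47392) = -24150/(-9133) - 10102/(-47392) = -24150*(-1/9133) - 10102*(-1/47392) = 24150/9133 + 5051/23696 = 618389183/216415568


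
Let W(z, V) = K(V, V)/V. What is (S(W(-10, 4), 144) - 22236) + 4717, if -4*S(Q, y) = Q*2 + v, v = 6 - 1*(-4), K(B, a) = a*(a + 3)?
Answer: -17525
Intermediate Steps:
K(B, a) = a*(3 + a)
W(z, V) = 3 + V (W(z, V) = (V*(3 + V))/V = 3 + V)
v = 10 (v = 6 + 4 = 10)
S(Q, y) = -5/2 - Q/2 (S(Q, y) = -(Q*2 + 10)/4 = -(2*Q + 10)/4 = -(10 + 2*Q)/4 = -5/2 - Q/2)
(S(W(-10, 4), 144) - 22236) + 4717 = ((-5/2 - (3 + 4)/2) - 22236) + 4717 = ((-5/2 - 1/2*7) - 22236) + 4717 = ((-5/2 - 7/2) - 22236) + 4717 = (-6 - 22236) + 4717 = -22242 + 4717 = -17525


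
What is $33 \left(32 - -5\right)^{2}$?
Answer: $45177$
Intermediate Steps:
$33 \left(32 - -5\right)^{2} = 33 \left(32 + 5\right)^{2} = 33 \cdot 37^{2} = 33 \cdot 1369 = 45177$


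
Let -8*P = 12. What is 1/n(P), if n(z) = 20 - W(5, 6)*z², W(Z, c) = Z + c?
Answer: -4/19 ≈ -0.21053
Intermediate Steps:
P = -3/2 (P = -⅛*12 = -3/2 ≈ -1.5000)
n(z) = 20 - 11*z² (n(z) = 20 - (5 + 6)*z² = 20 - 11*z²)
1/n(P) = 1/(20 - 11*(-3/2)²) = 1/(20 - 11*9/4) = 1/(20 - 99/4) = 1/(-19/4) = -4/19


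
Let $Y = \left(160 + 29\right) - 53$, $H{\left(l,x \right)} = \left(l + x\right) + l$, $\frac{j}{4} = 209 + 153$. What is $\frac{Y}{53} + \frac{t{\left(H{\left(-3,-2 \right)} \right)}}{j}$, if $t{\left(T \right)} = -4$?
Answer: $\frac{49179}{19186} \approx 2.5633$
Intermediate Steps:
$j = 1448$ ($j = 4 \left(209 + 153\right) = 4 \cdot 362 = 1448$)
$H{\left(l,x \right)} = x + 2 l$
$Y = 136$ ($Y = 189 - 53 = 136$)
$\frac{Y}{53} + \frac{t{\left(H{\left(-3,-2 \right)} \right)}}{j} = \frac{136}{53} - \frac{4}{1448} = 136 \cdot \frac{1}{53} - \frac{1}{362} = \frac{136}{53} - \frac{1}{362} = \frac{49179}{19186}$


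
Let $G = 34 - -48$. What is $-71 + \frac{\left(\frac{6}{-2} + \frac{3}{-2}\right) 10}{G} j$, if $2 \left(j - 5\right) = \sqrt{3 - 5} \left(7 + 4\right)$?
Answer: $- \frac{6047}{82} - \frac{495 i \sqrt{2}}{164} \approx -73.744 - 4.2685 i$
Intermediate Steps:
$G = 82$ ($G = 34 + 48 = 82$)
$j = 5 + \frac{11 i \sqrt{2}}{2}$ ($j = 5 + \frac{\sqrt{3 - 5} \left(7 + 4\right)}{2} = 5 + \frac{\sqrt{-2} \cdot 11}{2} = 5 + \frac{i \sqrt{2} \cdot 11}{2} = 5 + \frac{11 i \sqrt{2}}{2} \approx 5.0 + 7.7782 i$)
$-71 + \frac{\left(\frac{6}{-2} + \frac{3}{-2}\right) 10}{G} j = -71 + \frac{\left(\frac{6}{-2} + \frac{3}{-2}\right) 10}{82} \left(5 + \frac{11 i \sqrt{2}}{2}\right) = -71 + \left(6 \left(- \frac{1}{2}\right) + 3 \left(- \frac{1}{2}\right)\right) 10 \cdot \frac{1}{82} \left(5 + \frac{11 i \sqrt{2}}{2}\right) = -71 + \left(-3 - \frac{3}{2}\right) 10 \cdot \frac{1}{82} \left(5 + \frac{11 i \sqrt{2}}{2}\right) = -71 + \left(- \frac{9}{2}\right) 10 \cdot \frac{1}{82} \left(5 + \frac{11 i \sqrt{2}}{2}\right) = -71 + \left(-45\right) \frac{1}{82} \left(5 + \frac{11 i \sqrt{2}}{2}\right) = -71 - \frac{45 \left(5 + \frac{11 i \sqrt{2}}{2}\right)}{82} = -71 - \left(\frac{225}{82} + \frac{495 i \sqrt{2}}{164}\right) = - \frac{6047}{82} - \frac{495 i \sqrt{2}}{164}$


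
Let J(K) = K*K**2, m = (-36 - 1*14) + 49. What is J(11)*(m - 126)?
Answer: -169037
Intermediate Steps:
m = -1 (m = (-36 - 14) + 49 = -50 + 49 = -1)
J(K) = K**3
J(11)*(m - 126) = 11**3*(-1 - 126) = 1331*(-127) = -169037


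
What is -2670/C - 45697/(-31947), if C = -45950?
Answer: 218507564/146796465 ≈ 1.4885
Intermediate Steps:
-2670/C - 45697/(-31947) = -2670/(-45950) - 45697/(-31947) = -2670*(-1/45950) - 45697*(-1/31947) = 267/4595 + 45697/31947 = 218507564/146796465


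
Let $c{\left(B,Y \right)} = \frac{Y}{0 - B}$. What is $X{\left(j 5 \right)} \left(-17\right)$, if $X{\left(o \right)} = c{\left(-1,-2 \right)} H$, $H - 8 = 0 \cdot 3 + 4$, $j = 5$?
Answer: $408$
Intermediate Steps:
$c{\left(B,Y \right)} = - \frac{Y}{B}$ ($c{\left(B,Y \right)} = \frac{Y}{\left(-1\right) B} = Y \left(- \frac{1}{B}\right) = - \frac{Y}{B}$)
$H = 12$ ($H = 8 + \left(0 \cdot 3 + 4\right) = 8 + \left(0 + 4\right) = 8 + 4 = 12$)
$X{\left(o \right)} = -24$ ($X{\left(o \right)} = \left(-1\right) \left(-2\right) \frac{1}{-1} \cdot 12 = \left(-1\right) \left(-2\right) \left(-1\right) 12 = \left(-2\right) 12 = -24$)
$X{\left(j 5 \right)} \left(-17\right) = \left(-24\right) \left(-17\right) = 408$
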